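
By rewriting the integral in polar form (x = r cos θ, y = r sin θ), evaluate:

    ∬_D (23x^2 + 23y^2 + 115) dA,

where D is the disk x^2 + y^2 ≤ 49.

The region D is 0 ≤ r ≤ 7, 0 ≤ θ ≤ 2π in polar coordinates, where x = r cos(θ), y = r sin(θ), and dA = r dr dθ.

Under the substitution, the integrand becomes 23r^2 + 115, so

    ∬_D (23x^2 + 23y^2 + 115) dA = ∫_{0}^{2π} ∫_{0}^{7} (23r^2 + 115) · r dr dθ.

Inner integral (in r): ∫_{0}^{7} (23r^2 + 115) · r dr = 66493/4.

Outer integral (in θ): ∫_{0}^{2π} (66493/4) dθ = 66493π/2.

Therefore ∬_D (23x^2 + 23y^2 + 115) dA = 66493π/2.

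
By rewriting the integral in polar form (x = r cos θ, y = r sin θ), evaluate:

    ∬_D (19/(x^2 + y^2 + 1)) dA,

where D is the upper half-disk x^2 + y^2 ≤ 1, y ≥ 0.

The region D is 0 ≤ r ≤ 1, 0 ≤ θ ≤ π in polar coordinates, where x = r cos(θ), y = r sin(θ), and dA = r dr dθ.

Under the substitution, the integrand becomes 19/(r^2 + 1), so

    ∬_D (19/(x^2 + y^2 + 1)) dA = ∫_{0}^{π} ∫_{0}^{1} (19/(r^2 + 1)) · r dr dθ.

Inner integral (in r): ∫_{0}^{1} (19/(r^2 + 1)) · r dr = 19log(2)/2.

Outer integral (in θ): ∫_{0}^{π} (19log(2)/2) dθ = 19π log(2)/2.

Therefore ∬_D (19/(x^2 + y^2 + 1)) dA = 19π log(2)/2.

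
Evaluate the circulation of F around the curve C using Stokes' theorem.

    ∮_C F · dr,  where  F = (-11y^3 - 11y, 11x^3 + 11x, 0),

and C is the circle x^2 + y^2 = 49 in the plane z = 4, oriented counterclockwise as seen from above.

Let S be the flat disk x^2 + y^2 ≤ 49 in the plane z = 4, with upward unit normal n̂ = ẑ. By Stokes' theorem,

    ∮_C F · dr = ∬_S (∇ × F) · n̂ dS = ∬_D (curl F)_z dA,

where D is the disk x^2 + y^2 ≤ 49.

Compute the curl of F = (-11y^3 - 11y, 11x^3 + 11x, 0):
    (∇ × F)_x = ∂F_z/∂y - ∂F_y/∂z = 0,
    (∇ × F)_y = ∂F_x/∂z - ∂F_z/∂x = 0,
    (∇ × F)_z = ∂F_y/∂x - ∂F_x/∂y = 33x^2 + 33y^2 + 22.

On z = 4, (curl F)_z = 33x^2 + 33y^2 + 22.

Convert to polar (x = r cos θ, y = r sin θ, dA = r dr dθ); the integrand becomes 33r^2 + 22, so

    ∬_D (curl F)_z dA = ∫_0^{2π} ∫_0^{7} (33r^2 + 22) · r dr dθ.

Inner (r from 0 to 7): 81389/4.
Outer (θ from 0 to 2π): 81389π/2.

Therefore ∮_C F · dr = 81389π/2.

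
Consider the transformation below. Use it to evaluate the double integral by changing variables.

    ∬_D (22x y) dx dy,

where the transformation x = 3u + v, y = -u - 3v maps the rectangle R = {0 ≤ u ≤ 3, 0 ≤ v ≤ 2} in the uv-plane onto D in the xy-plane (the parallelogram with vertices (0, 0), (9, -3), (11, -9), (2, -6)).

Compute the Jacobian determinant of (x, y) with respect to (u, v):

    ∂(x,y)/∂(u,v) = | 3  1 | = (3)(-3) - (1)(-1) = -8.
                   | -1  -3 |

Its absolute value is |J| = 8 (the area scaling factor).

Substituting x = 3u + v, y = -u - 3v into the integrand,

    22x y → -66u^2 - 220u v - 66v^2,

so the integral becomes

    ∬_R (-66u^2 - 220u v - 66v^2) · |J| du dv = ∫_0^3 ∫_0^2 (-528u^2 - 1760u v - 528v^2) dv du.

Inner (v): -1056u^2 - 3520u - 1408.
Outer (u): -29568.

Therefore ∬_D (22x y) dx dy = -29568.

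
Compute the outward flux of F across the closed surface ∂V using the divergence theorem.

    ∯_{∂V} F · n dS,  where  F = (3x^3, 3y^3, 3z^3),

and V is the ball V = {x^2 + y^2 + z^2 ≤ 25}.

By the divergence theorem,

    ∯_{∂V} F · n dS = ∭_V (∇ · F) dV.

Compute the divergence:
    ∇ · F = ∂F_x/∂x + ∂F_y/∂y + ∂F_z/∂z = 9x^2 + 9y^2 + 9z^2.

In spherical coordinates, x = ρ sin(φ) cos(θ), y = ρ sin(φ) sin(θ), z = ρ cos(φ), dV = ρ^2 sin(φ) dρ dφ dθ, with 0 ≤ ρ ≤ 5, 0 ≤ φ ≤ π, 0 ≤ θ ≤ 2π.

The integrand, after substitution and multiplying by the volume element, becomes (9ρ^2) · ρ^2 sin(φ), so

    ∭_V (∇·F) dV = ∫_0^{2π} ∫_0^{π} ∫_0^{5} (9ρ^2) · ρ^2 sin(φ) dρ dφ dθ.

Inner (ρ from 0 to 5): 5625sin(φ).
Middle (φ from 0 to π): 11250.
Outer (θ from 0 to 2π): 22500π.

Therefore ∯_{∂V} F · n dS = 22500π.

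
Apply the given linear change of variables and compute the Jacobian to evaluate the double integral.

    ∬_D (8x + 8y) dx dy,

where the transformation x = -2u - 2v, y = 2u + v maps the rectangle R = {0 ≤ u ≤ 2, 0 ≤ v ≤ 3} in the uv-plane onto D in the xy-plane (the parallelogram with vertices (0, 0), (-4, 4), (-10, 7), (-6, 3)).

Compute the Jacobian determinant of (x, y) with respect to (u, v):

    ∂(x,y)/∂(u,v) = | -2  -2 | = (-2)(1) - (-2)(2) = 2.
                   | 2  1 |

Its absolute value is |J| = 2 (the area scaling factor).

Substituting x = -2u - 2v, y = 2u + v into the integrand,

    8x + 8y → -8v,

so the integral becomes

    ∬_R (-8v) · |J| du dv = ∫_0^2 ∫_0^3 (-16v) dv du.

Inner (v): -72.
Outer (u): -144.

Therefore ∬_D (8x + 8y) dx dy = -144.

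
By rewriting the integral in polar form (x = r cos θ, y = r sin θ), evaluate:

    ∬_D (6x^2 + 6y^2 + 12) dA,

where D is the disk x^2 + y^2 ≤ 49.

The region D is 0 ≤ r ≤ 7, 0 ≤ θ ≤ 2π in polar coordinates, where x = r cos(θ), y = r sin(θ), and dA = r dr dθ.

Under the substitution, the integrand becomes 6r^2 + 12, so

    ∬_D (6x^2 + 6y^2 + 12) dA = ∫_{0}^{2π} ∫_{0}^{7} (6r^2 + 12) · r dr dθ.

Inner integral (in r): ∫_{0}^{7} (6r^2 + 12) · r dr = 7791/2.

Outer integral (in θ): ∫_{0}^{2π} (7791/2) dθ = 7791π.

Therefore ∬_D (6x^2 + 6y^2 + 12) dA = 7791π.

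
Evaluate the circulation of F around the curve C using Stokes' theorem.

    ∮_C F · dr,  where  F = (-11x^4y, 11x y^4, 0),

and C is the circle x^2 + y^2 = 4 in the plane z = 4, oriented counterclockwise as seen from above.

Let S be the flat disk x^2 + y^2 ≤ 4 in the plane z = 4, with upward unit normal n̂ = ẑ. By Stokes' theorem,

    ∮_C F · dr = ∬_S (∇ × F) · n̂ dS = ∬_D (curl F)_z dA,

where D is the disk x^2 + y^2 ≤ 4.

Compute the curl of F = (-11x^4y, 11x y^4, 0):
    (∇ × F)_x = ∂F_z/∂y - ∂F_y/∂z = 0,
    (∇ × F)_y = ∂F_x/∂z - ∂F_z/∂x = 0,
    (∇ × F)_z = ∂F_y/∂x - ∂F_x/∂y = 11x^4 + 11y^4.

On z = 4, (curl F)_z = 11x^4 + 11y^4.

Convert to polar (x = r cos θ, y = r sin θ, dA = r dr dθ); the integrand becomes 11r^4(sin(θ)^4 + cos(θ)^4), so

    ∬_D (curl F)_z dA = ∫_0^{2π} ∫_0^{2} (11r^4(sin(θ)^4 + cos(θ)^4)) · r dr dθ.

Inner (r from 0 to 2): 352sin(θ)^4/3 + 352cos(θ)^4/3.
Outer (θ from 0 to 2π): 176π.

Therefore ∮_C F · dr = 176π.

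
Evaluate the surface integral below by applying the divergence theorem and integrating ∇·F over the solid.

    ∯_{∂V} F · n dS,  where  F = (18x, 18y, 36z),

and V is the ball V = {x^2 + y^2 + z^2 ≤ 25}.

By the divergence theorem,

    ∯_{∂V} F · n dS = ∭_V (∇ · F) dV.

Compute the divergence:
    ∇ · F = ∂F_x/∂x + ∂F_y/∂y + ∂F_z/∂z = 18 + 18 + 36 = 72.

In spherical coordinates, x = ρ sin(φ) cos(θ), y = ρ sin(φ) sin(θ), z = ρ cos(φ), dV = ρ^2 sin(φ) dρ dφ dθ, with 0 ≤ ρ ≤ 5, 0 ≤ φ ≤ π, 0 ≤ θ ≤ 2π.

The integrand, after substitution and multiplying by the volume element, becomes (72) · ρ^2 sin(φ), so

    ∭_V (∇·F) dV = ∫_0^{2π} ∫_0^{π} ∫_0^{5} (72) · ρ^2 sin(φ) dρ dφ dθ.

Inner (ρ from 0 to 5): 3000sin(φ).
Middle (φ from 0 to π): 6000.
Outer (θ from 0 to 2π): 12000π.

Therefore ∯_{∂V} F · n dS = 12000π.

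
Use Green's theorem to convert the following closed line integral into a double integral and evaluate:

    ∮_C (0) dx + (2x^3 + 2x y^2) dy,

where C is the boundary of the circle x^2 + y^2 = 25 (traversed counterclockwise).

Green's theorem converts the closed line integral into a double integral over the enclosed region D:

    ∮_C P dx + Q dy = ∬_D (∂Q/∂x - ∂P/∂y) dA.

Here P = 0, Q = 2x^3 + 2x y^2, so

    ∂Q/∂x = 6x^2 + 2y^2,    ∂P/∂y = 0,
    ∂Q/∂x - ∂P/∂y = 6x^2 + 2y^2.

D is the region x^2 + y^2 ≤ 25. Evaluating the double integral:

In polar coordinates (x = r cos θ, y = r sin θ, dA = r dr dθ) the integrand becomes 2r^2(cos(2θ) + 2), so

    ∬_D (6x^2 + 2y^2) dA = ∫_0^{2π} ∫_0^{5} (2r^2(cos(2θ) + 2)) · r dr dθ.

Inner (r from 0 to 5): 1875/2 - 625sin(θ)^2.
Outer (θ from 0 to 2π): 1250π.

Therefore ∮_C P dx + Q dy = 1250π.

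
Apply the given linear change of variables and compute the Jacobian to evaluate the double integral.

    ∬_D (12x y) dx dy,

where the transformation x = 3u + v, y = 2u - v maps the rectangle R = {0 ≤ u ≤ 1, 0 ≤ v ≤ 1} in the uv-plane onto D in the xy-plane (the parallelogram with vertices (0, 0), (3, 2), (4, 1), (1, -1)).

Compute the Jacobian determinant of (x, y) with respect to (u, v):

    ∂(x,y)/∂(u,v) = | 3  1 | = (3)(-1) - (1)(2) = -5.
                   | 2  -1 |

Its absolute value is |J| = 5 (the area scaling factor).

Substituting x = 3u + v, y = 2u - v into the integrand,

    12x y → 72u^2 - 12u v - 12v^2,

so the integral becomes

    ∬_R (72u^2 - 12u v - 12v^2) · |J| du dv = ∫_0^1 ∫_0^1 (360u^2 - 60u v - 60v^2) dv du.

Inner (v): 360u^2 - 30u - 20.
Outer (u): 85.

Therefore ∬_D (12x y) dx dy = 85.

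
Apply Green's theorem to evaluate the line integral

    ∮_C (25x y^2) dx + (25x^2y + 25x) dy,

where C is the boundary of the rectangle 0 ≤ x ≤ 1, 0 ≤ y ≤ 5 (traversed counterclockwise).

Green's theorem converts the closed line integral into a double integral over the enclosed region D:

    ∮_C P dx + Q dy = ∬_D (∂Q/∂x - ∂P/∂y) dA.

Here P = 25x y^2, Q = 25x^2y + 25x, so

    ∂Q/∂x = 50x y + 25,    ∂P/∂y = 50x y,
    ∂Q/∂x - ∂P/∂y = 25.

D is the region 0 ≤ x ≤ 1, 0 ≤ y ≤ 5. Evaluating the double integral:

    ∬_D (25) dA = ∫_0^{1} ∫_0^{5} (25) dy dx.

Inner (y from 0 to 5): 125.
Outer (x from 0 to 1): 125.

Therefore ∮_C P dx + Q dy = 125.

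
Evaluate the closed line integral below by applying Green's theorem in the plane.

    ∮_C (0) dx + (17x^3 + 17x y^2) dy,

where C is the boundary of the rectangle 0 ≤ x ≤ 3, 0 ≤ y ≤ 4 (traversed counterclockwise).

Green's theorem converts the closed line integral into a double integral over the enclosed region D:

    ∮_C P dx + Q dy = ∬_D (∂Q/∂x - ∂P/∂y) dA.

Here P = 0, Q = 17x^3 + 17x y^2, so

    ∂Q/∂x = 51x^2 + 17y^2,    ∂P/∂y = 0,
    ∂Q/∂x - ∂P/∂y = 51x^2 + 17y^2.

D is the region 0 ≤ x ≤ 3, 0 ≤ y ≤ 4. Evaluating the double integral:

    ∬_D (51x^2 + 17y^2) dA = ∫_0^{3} ∫_0^{4} (51x^2 + 17y^2) dy dx.

Inner (y from 0 to 4): 204x^2 + 1088/3.
Outer (x from 0 to 3): 2924.

Therefore ∮_C P dx + Q dy = 2924.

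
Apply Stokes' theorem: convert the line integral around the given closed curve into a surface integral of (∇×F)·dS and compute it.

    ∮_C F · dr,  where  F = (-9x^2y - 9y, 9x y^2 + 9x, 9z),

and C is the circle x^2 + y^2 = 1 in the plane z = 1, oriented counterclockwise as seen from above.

Let S be the flat disk x^2 + y^2 ≤ 1 in the plane z = 1, with upward unit normal n̂ = ẑ. By Stokes' theorem,

    ∮_C F · dr = ∬_S (∇ × F) · n̂ dS = ∬_D (curl F)_z dA,

where D is the disk x^2 + y^2 ≤ 1.

Compute the curl of F = (-9x^2y - 9y, 9x y^2 + 9x, 9z):
    (∇ × F)_x = ∂F_z/∂y - ∂F_y/∂z = 0,
    (∇ × F)_y = ∂F_x/∂z - ∂F_z/∂x = 0,
    (∇ × F)_z = ∂F_y/∂x - ∂F_x/∂y = 9x^2 + 9y^2 + 18.

On z = 1, (curl F)_z = 9x^2 + 9y^2 + 18.

Convert to polar (x = r cos θ, y = r sin θ, dA = r dr dθ); the integrand becomes 9r^2 + 18, so

    ∬_D (curl F)_z dA = ∫_0^{2π} ∫_0^{1} (9r^2 + 18) · r dr dθ.

Inner (r from 0 to 1): 45/4.
Outer (θ from 0 to 2π): 45π/2.

Therefore ∮_C F · dr = 45π/2.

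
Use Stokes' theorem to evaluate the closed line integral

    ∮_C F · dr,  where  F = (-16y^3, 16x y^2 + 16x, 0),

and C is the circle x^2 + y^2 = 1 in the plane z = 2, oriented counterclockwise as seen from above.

Let S be the flat disk x^2 + y^2 ≤ 1 in the plane z = 2, with upward unit normal n̂ = ẑ. By Stokes' theorem,

    ∮_C F · dr = ∬_S (∇ × F) · n̂ dS = ∬_D (curl F)_z dA,

where D is the disk x^2 + y^2 ≤ 1.

Compute the curl of F = (-16y^3, 16x y^2 + 16x, 0):
    (∇ × F)_x = ∂F_z/∂y - ∂F_y/∂z = 0,
    (∇ × F)_y = ∂F_x/∂z - ∂F_z/∂x = 0,
    (∇ × F)_z = ∂F_y/∂x - ∂F_x/∂y = 64y^2 + 16.

On z = 2, (curl F)_z = 64y^2 + 16.

Convert to polar (x = r cos θ, y = r sin θ, dA = r dr dθ); the integrand becomes 64r^2sin(θ)^2 + 16, so

    ∬_D (curl F)_z dA = ∫_0^{2π} ∫_0^{1} (64r^2sin(θ)^2 + 16) · r dr dθ.

Inner (r from 0 to 1): 16 - 8cos(2θ).
Outer (θ from 0 to 2π): 32π.

Therefore ∮_C F · dr = 32π.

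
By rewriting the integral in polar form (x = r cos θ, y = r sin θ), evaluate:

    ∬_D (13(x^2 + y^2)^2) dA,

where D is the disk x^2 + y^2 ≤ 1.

The region D is 0 ≤ r ≤ 1, 0 ≤ θ ≤ 2π in polar coordinates, where x = r cos(θ), y = r sin(θ), and dA = r dr dθ.

Under the substitution, the integrand becomes 13r^4, so

    ∬_D (13(x^2 + y^2)^2) dA = ∫_{0}^{2π} ∫_{0}^{1} (13r^4) · r dr dθ.

Inner integral (in r): ∫_{0}^{1} (13r^4) · r dr = 13/6.

Outer integral (in θ): ∫_{0}^{2π} (13/6) dθ = 13π/3.

Therefore ∬_D (13(x^2 + y^2)^2) dA = 13π/3.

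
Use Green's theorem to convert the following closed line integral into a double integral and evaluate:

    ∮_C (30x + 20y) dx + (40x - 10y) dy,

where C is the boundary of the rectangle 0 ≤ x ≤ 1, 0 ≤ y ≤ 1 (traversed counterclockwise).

Green's theorem converts the closed line integral into a double integral over the enclosed region D:

    ∮_C P dx + Q dy = ∬_D (∂Q/∂x - ∂P/∂y) dA.

Here P = 30x + 20y, Q = 40x - 10y, so

    ∂Q/∂x = 40,    ∂P/∂y = 20,
    ∂Q/∂x - ∂P/∂y = 20.

D is the region 0 ≤ x ≤ 1, 0 ≤ y ≤ 1. Evaluating the double integral:

    ∬_D (20) dA = ∫_0^{1} ∫_0^{1} (20) dy dx.

Inner (y from 0 to 1): 20.
Outer (x from 0 to 1): 20.

Therefore ∮_C P dx + Q dy = 20.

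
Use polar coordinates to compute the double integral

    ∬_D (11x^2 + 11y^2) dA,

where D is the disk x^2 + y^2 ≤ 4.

The region D is 0 ≤ r ≤ 2, 0 ≤ θ ≤ 2π in polar coordinates, where x = r cos(θ), y = r sin(θ), and dA = r dr dθ.

Under the substitution, the integrand becomes 11r^2, so

    ∬_D (11x^2 + 11y^2) dA = ∫_{0}^{2π} ∫_{0}^{2} (11r^2) · r dr dθ.

Inner integral (in r): ∫_{0}^{2} (11r^2) · r dr = 44.

Outer integral (in θ): ∫_{0}^{2π} (44) dθ = 88π.

Therefore ∬_D (11x^2 + 11y^2) dA = 88π.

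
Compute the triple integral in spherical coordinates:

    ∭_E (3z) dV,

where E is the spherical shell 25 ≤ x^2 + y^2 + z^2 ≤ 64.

In spherical coordinates, x = ρ sin(φ) cos(θ), y = ρ sin(φ) sin(θ), z = ρ cos(φ), and dV = ρ^2 sin(φ) dρ dφ dθ.

The integrand becomes 3ρ cos(φ), so

    ∭_E (3z) dV = ∫_{0}^{2π} ∫_{0}^{π} ∫_{5}^{8} (3ρ cos(φ)) · ρ^2 sin(φ) dρ dφ dθ.

Inner (ρ): 10413sin(2φ)/8.
Middle (φ): 0.
Outer (θ): 0.

Therefore the triple integral equals 0.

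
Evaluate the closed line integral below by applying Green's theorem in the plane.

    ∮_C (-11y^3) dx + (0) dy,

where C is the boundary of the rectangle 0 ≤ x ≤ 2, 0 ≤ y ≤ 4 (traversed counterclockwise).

Green's theorem converts the closed line integral into a double integral over the enclosed region D:

    ∮_C P dx + Q dy = ∬_D (∂Q/∂x - ∂P/∂y) dA.

Here P = -11y^3, Q = 0, so

    ∂Q/∂x = 0,    ∂P/∂y = -33y^2,
    ∂Q/∂x - ∂P/∂y = 33y^2.

D is the region 0 ≤ x ≤ 2, 0 ≤ y ≤ 4. Evaluating the double integral:

    ∬_D (33y^2) dA = ∫_0^{2} ∫_0^{4} (33y^2) dy dx.

Inner (y from 0 to 4): 704.
Outer (x from 0 to 2): 1408.

Therefore ∮_C P dx + Q dy = 1408.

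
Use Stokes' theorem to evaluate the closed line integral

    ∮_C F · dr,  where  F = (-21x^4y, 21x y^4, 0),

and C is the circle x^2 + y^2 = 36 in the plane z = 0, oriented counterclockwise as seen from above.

Let S be the flat disk x^2 + y^2 ≤ 36 in the plane z = 0, with upward unit normal n̂ = ẑ. By Stokes' theorem,

    ∮_C F · dr = ∬_S (∇ × F) · n̂ dS = ∬_D (curl F)_z dA,

where D is the disk x^2 + y^2 ≤ 36.

Compute the curl of F = (-21x^4y, 21x y^4, 0):
    (∇ × F)_x = ∂F_z/∂y - ∂F_y/∂z = 0,
    (∇ × F)_y = ∂F_x/∂z - ∂F_z/∂x = 0,
    (∇ × F)_z = ∂F_y/∂x - ∂F_x/∂y = 21x^4 + 21y^4.

On z = 0, (curl F)_z = 21x^4 + 21y^4.

Convert to polar (x = r cos θ, y = r sin θ, dA = r dr dθ); the integrand becomes 21r^4(sin(θ)^4 + cos(θ)^4), so

    ∬_D (curl F)_z dA = ∫_0^{2π} ∫_0^{6} (21r^4(sin(θ)^4 + cos(θ)^4)) · r dr dθ.

Inner (r from 0 to 6): 163296sin(θ)^4 + 163296cos(θ)^4.
Outer (θ from 0 to 2π): 244944π.

Therefore ∮_C F · dr = 244944π.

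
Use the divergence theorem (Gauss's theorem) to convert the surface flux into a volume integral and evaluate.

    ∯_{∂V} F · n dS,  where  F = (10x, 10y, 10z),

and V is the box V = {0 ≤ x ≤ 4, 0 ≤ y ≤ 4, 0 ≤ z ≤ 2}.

By the divergence theorem,

    ∯_{∂V} F · n dS = ∭_V (∇ · F) dV.

Compute the divergence:
    ∇ · F = ∂F_x/∂x + ∂F_y/∂y + ∂F_z/∂z = 10 + 10 + 10 = 30.

V is a rectangular box, so dV = dx dy dz with 0 ≤ x ≤ 4, 0 ≤ y ≤ 4, 0 ≤ z ≤ 2.

Integrate (30) over V as an iterated integral:

    ∭_V (∇·F) dV = ∫_0^{4} ∫_0^{4} ∫_0^{2} (30) dz dy dx.

Inner (z from 0 to 2): 60.
Middle (y from 0 to 4): 240.
Outer (x from 0 to 4): 960.

Therefore ∯_{∂V} F · n dS = 960.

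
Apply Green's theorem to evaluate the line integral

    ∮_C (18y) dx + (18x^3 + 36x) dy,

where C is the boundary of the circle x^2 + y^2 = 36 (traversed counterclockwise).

Green's theorem converts the closed line integral into a double integral over the enclosed region D:

    ∮_C P dx + Q dy = ∬_D (∂Q/∂x - ∂P/∂y) dA.

Here P = 18y, Q = 18x^3 + 36x, so

    ∂Q/∂x = 54x^2 + 36,    ∂P/∂y = 18,
    ∂Q/∂x - ∂P/∂y = 54x^2 + 18.

D is the region x^2 + y^2 ≤ 36. Evaluating the double integral:

In polar coordinates (x = r cos θ, y = r sin θ, dA = r dr dθ) the integrand becomes 54r^2cos(θ)^2 + 18, so

    ∬_D (54x^2 + 18) dA = ∫_0^{2π} ∫_0^{6} (54r^2cos(θ)^2 + 18) · r dr dθ.

Inner (r from 0 to 6): 17496cos(θ)^2 + 324.
Outer (θ from 0 to 2π): 18144π.

Therefore ∮_C P dx + Q dy = 18144π.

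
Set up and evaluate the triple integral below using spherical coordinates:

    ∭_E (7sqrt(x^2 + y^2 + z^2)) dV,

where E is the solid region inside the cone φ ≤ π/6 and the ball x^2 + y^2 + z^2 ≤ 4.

In spherical coordinates, x = ρ sin(φ) cos(θ), y = ρ sin(φ) sin(θ), z = ρ cos(φ), and dV = ρ^2 sin(φ) dρ dφ dθ.

The integrand becomes 7ρ, so

    ∭_E (7sqrt(x^2 + y^2 + z^2)) dV = ∫_{0}^{2π} ∫_{0}^{π/6} ∫_{0}^{2} (7ρ) · ρ^2 sin(φ) dρ dφ dθ.

Inner (ρ): 28sin(φ).
Middle (φ): 28 - 14sqrt(3).
Outer (θ): 28π (2 - sqrt(3)).

Therefore the triple integral equals 28π (2 - sqrt(3)).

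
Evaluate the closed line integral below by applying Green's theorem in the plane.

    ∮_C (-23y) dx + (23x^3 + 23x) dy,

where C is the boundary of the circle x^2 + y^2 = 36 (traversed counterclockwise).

Green's theorem converts the closed line integral into a double integral over the enclosed region D:

    ∮_C P dx + Q dy = ∬_D (∂Q/∂x - ∂P/∂y) dA.

Here P = -23y, Q = 23x^3 + 23x, so

    ∂Q/∂x = 69x^2 + 23,    ∂P/∂y = -23,
    ∂Q/∂x - ∂P/∂y = 69x^2 + 46.

D is the region x^2 + y^2 ≤ 36. Evaluating the double integral:

In polar coordinates (x = r cos θ, y = r sin θ, dA = r dr dθ) the integrand becomes 69r^2cos(θ)^2 + 46, so

    ∬_D (69x^2 + 46) dA = ∫_0^{2π} ∫_0^{6} (69r^2cos(θ)^2 + 46) · r dr dθ.

Inner (r from 0 to 6): 22356cos(θ)^2 + 828.
Outer (θ from 0 to 2π): 24012π.

Therefore ∮_C P dx + Q dy = 24012π.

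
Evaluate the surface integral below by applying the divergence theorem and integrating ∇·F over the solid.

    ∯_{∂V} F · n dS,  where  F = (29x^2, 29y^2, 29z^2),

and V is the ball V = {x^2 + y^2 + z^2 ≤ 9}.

By the divergence theorem,

    ∯_{∂V} F · n dS = ∭_V (∇ · F) dV.

Compute the divergence:
    ∇ · F = ∂F_x/∂x + ∂F_y/∂y + ∂F_z/∂z = 58x + 58y + 58z.

In spherical coordinates, x = ρ sin(φ) cos(θ), y = ρ sin(φ) sin(θ), z = ρ cos(φ), dV = ρ^2 sin(φ) dρ dφ dθ, with 0 ≤ ρ ≤ 3, 0 ≤ φ ≤ π, 0 ≤ θ ≤ 2π.

The integrand, after substitution and multiplying by the volume element, becomes (58ρ (sqrt(2)sin(φ)sin(θ + π/4) + cos(φ))) · ρ^2 sin(φ), so

    ∭_V (∇·F) dV = ∫_0^{2π} ∫_0^{π} ∫_0^{3} (58ρ (sqrt(2)sin(φ)sin(θ + π/4) + cos(φ))) · ρ^2 sin(φ) dρ dφ dθ.

Inner (ρ from 0 to 3): 2349(sqrt(2)sin(φ)sin(θ + π/4) + cos(φ))sin(φ)/2.
Middle (φ from 0 to π): 2349sqrt(2)π sin(θ + π/4)/4.
Outer (θ from 0 to 2π): 0.

Therefore ∯_{∂V} F · n dS = 0.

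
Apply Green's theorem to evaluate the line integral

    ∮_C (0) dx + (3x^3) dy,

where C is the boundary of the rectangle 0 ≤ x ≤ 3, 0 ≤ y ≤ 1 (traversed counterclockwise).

Green's theorem converts the closed line integral into a double integral over the enclosed region D:

    ∮_C P dx + Q dy = ∬_D (∂Q/∂x - ∂P/∂y) dA.

Here P = 0, Q = 3x^3, so

    ∂Q/∂x = 9x^2,    ∂P/∂y = 0,
    ∂Q/∂x - ∂P/∂y = 9x^2.

D is the region 0 ≤ x ≤ 3, 0 ≤ y ≤ 1. Evaluating the double integral:

    ∬_D (9x^2) dA = ∫_0^{3} ∫_0^{1} (9x^2) dy dx.

Inner (y from 0 to 1): 9x^2.
Outer (x from 0 to 3): 81.

Therefore ∮_C P dx + Q dy = 81.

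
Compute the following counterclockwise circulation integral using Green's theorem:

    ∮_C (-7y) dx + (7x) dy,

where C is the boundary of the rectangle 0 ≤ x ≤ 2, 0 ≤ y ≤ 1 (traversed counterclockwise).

Green's theorem converts the closed line integral into a double integral over the enclosed region D:

    ∮_C P dx + Q dy = ∬_D (∂Q/∂x - ∂P/∂y) dA.

Here P = -7y, Q = 7x, so

    ∂Q/∂x = 7,    ∂P/∂y = -7,
    ∂Q/∂x - ∂P/∂y = 14.

D is the region 0 ≤ x ≤ 2, 0 ≤ y ≤ 1. Evaluating the double integral:

    ∬_D (14) dA = ∫_0^{2} ∫_0^{1} (14) dy dx.

Inner (y from 0 to 1): 14.
Outer (x from 0 to 2): 28.

Therefore ∮_C P dx + Q dy = 28.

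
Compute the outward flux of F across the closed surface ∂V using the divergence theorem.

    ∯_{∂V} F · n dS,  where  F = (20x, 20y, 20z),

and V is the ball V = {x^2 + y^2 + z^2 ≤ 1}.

By the divergence theorem,

    ∯_{∂V} F · n dS = ∭_V (∇ · F) dV.

Compute the divergence:
    ∇ · F = ∂F_x/∂x + ∂F_y/∂y + ∂F_z/∂z = 20 + 20 + 20 = 60.

In spherical coordinates, x = ρ sin(φ) cos(θ), y = ρ sin(φ) sin(θ), z = ρ cos(φ), dV = ρ^2 sin(φ) dρ dφ dθ, with 0 ≤ ρ ≤ 1, 0 ≤ φ ≤ π, 0 ≤ θ ≤ 2π.

The integrand, after substitution and multiplying by the volume element, becomes (60) · ρ^2 sin(φ), so

    ∭_V (∇·F) dV = ∫_0^{2π} ∫_0^{π} ∫_0^{1} (60) · ρ^2 sin(φ) dρ dφ dθ.

Inner (ρ from 0 to 1): 20sin(φ).
Middle (φ from 0 to π): 40.
Outer (θ from 0 to 2π): 80π.

Therefore ∯_{∂V} F · n dS = 80π.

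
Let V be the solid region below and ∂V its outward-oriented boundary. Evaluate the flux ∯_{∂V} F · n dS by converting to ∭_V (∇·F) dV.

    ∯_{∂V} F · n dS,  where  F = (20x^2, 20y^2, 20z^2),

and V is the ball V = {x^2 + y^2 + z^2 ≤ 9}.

By the divergence theorem,

    ∯_{∂V} F · n dS = ∭_V (∇ · F) dV.

Compute the divergence:
    ∇ · F = ∂F_x/∂x + ∂F_y/∂y + ∂F_z/∂z = 40x + 40y + 40z.

In spherical coordinates, x = ρ sin(φ) cos(θ), y = ρ sin(φ) sin(θ), z = ρ cos(φ), dV = ρ^2 sin(φ) dρ dφ dθ, with 0 ≤ ρ ≤ 3, 0 ≤ φ ≤ π, 0 ≤ θ ≤ 2π.

The integrand, after substitution and multiplying by the volume element, becomes (40ρ (sqrt(2)sin(φ)sin(θ + π/4) + cos(φ))) · ρ^2 sin(φ), so

    ∭_V (∇·F) dV = ∫_0^{2π} ∫_0^{π} ∫_0^{3} (40ρ (sqrt(2)sin(φ)sin(θ + π/4) + cos(φ))) · ρ^2 sin(φ) dρ dφ dθ.

Inner (ρ from 0 to 3): 810(sqrt(2)sin(φ)sin(θ + π/4) + cos(φ))sin(φ).
Middle (φ from 0 to π): 405sqrt(2)π sin(θ + π/4).
Outer (θ from 0 to 2π): 0.

Therefore ∯_{∂V} F · n dS = 0.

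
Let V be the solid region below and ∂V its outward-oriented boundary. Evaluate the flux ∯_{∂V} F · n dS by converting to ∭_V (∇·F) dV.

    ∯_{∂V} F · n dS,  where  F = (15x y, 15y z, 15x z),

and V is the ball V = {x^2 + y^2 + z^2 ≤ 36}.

By the divergence theorem,

    ∯_{∂V} F · n dS = ∭_V (∇ · F) dV.

Compute the divergence:
    ∇ · F = ∂F_x/∂x + ∂F_y/∂y + ∂F_z/∂z = 15y + 15z + 15x = 15x + 15y + 15z.

In spherical coordinates, x = ρ sin(φ) cos(θ), y = ρ sin(φ) sin(θ), z = ρ cos(φ), dV = ρ^2 sin(φ) dρ dφ dθ, with 0 ≤ ρ ≤ 6, 0 ≤ φ ≤ π, 0 ≤ θ ≤ 2π.

The integrand, after substitution and multiplying by the volume element, becomes (15ρ (sqrt(2)sin(φ)sin(θ + π/4) + cos(φ))) · ρ^2 sin(φ), so

    ∭_V (∇·F) dV = ∫_0^{2π} ∫_0^{π} ∫_0^{6} (15ρ (sqrt(2)sin(φ)sin(θ + π/4) + cos(φ))) · ρ^2 sin(φ) dρ dφ dθ.

Inner (ρ from 0 to 6): 4860(sqrt(2)sin(φ)sin(θ + π/4) + cos(φ))sin(φ).
Middle (φ from 0 to π): 2430sqrt(2)π sin(θ + π/4).
Outer (θ from 0 to 2π): 0.

Therefore ∯_{∂V} F · n dS = 0.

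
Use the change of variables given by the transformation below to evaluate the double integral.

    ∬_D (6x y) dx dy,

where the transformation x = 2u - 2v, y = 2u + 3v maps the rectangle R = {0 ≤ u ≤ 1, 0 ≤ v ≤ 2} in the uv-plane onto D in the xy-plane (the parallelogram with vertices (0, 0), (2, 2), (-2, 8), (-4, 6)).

Compute the Jacobian determinant of (x, y) with respect to (u, v):

    ∂(x,y)/∂(u,v) = | 2  -2 | = (2)(3) - (-2)(2) = 10.
                   | 2  3 |

Its absolute value is |J| = 10 (the area scaling factor).

Substituting x = 2u - 2v, y = 2u + 3v into the integrand,

    6x y → 24u^2 + 12u v - 36v^2,

so the integral becomes

    ∬_R (24u^2 + 12u v - 36v^2) · |J| du dv = ∫_0^1 ∫_0^2 (240u^2 + 120u v - 360v^2) dv du.

Inner (v): 480u^2 + 240u - 960.
Outer (u): -680.

Therefore ∬_D (6x y) dx dy = -680.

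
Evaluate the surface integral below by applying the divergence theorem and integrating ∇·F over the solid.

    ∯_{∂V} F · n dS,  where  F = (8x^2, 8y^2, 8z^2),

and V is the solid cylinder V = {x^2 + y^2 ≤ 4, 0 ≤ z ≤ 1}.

By the divergence theorem,

    ∯_{∂V} F · n dS = ∭_V (∇ · F) dV.

Compute the divergence:
    ∇ · F = ∂F_x/∂x + ∂F_y/∂y + ∂F_z/∂z = 16x + 16y + 16z.

In cylindrical coordinates, x = r cos(θ), y = r sin(θ), z = z, dV = r dr dθ dz, with 0 ≤ r ≤ 2, 0 ≤ θ ≤ 2π, 0 ≤ z ≤ 1.

The integrand, after substitution and multiplying by the volume element, becomes (16sqrt(2)r sin(θ + π/4) + 16z) · r, so

    ∭_V (∇·F) dV = ∫_0^{2π} ∫_0^{2} ∫_0^{1} (16sqrt(2)r sin(θ + π/4) + 16z) · r dz dr dθ.

Inner (z from 0 to 1): 8r (2sqrt(2)r sin(θ + π/4) + 1).
Middle (r from 0 to 2): 128sqrt(2)sin(θ + π/4)/3 + 16.
Outer (θ from 0 to 2π): 32π.

Therefore ∯_{∂V} F · n dS = 32π.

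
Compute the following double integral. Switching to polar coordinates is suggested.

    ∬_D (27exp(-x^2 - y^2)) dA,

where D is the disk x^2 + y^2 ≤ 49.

The region D is 0 ≤ r ≤ 7, 0 ≤ θ ≤ 2π in polar coordinates, where x = r cos(θ), y = r sin(θ), and dA = r dr dθ.

Under the substitution, the integrand becomes 27exp(-r^2), so

    ∬_D (27exp(-x^2 - y^2)) dA = ∫_{0}^{2π} ∫_{0}^{7} (27exp(-r^2)) · r dr dθ.

Inner integral (in r): ∫_{0}^{7} (27exp(-r^2)) · r dr = 27/2 - 27exp(-49)/2.

Outer integral (in θ): ∫_{0}^{2π} (27/2 - 27exp(-49)/2) dθ = -27π exp(-49) + 27π.

Therefore ∬_D (27exp(-x^2 - y^2)) dA = -27π exp(-49) + 27π.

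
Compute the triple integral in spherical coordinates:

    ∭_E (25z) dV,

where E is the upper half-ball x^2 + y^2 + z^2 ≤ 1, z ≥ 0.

In spherical coordinates, x = ρ sin(φ) cos(θ), y = ρ sin(φ) sin(θ), z = ρ cos(φ), and dV = ρ^2 sin(φ) dρ dφ dθ.

The integrand becomes 25ρ cos(φ), so

    ∭_E (25z) dV = ∫_{0}^{2π} ∫_{0}^{π/2} ∫_{0}^{1} (25ρ cos(φ)) · ρ^2 sin(φ) dρ dφ dθ.

Inner (ρ): 25sin(2φ)/8.
Middle (φ): 25/8.
Outer (θ): 25π/4.

Therefore the triple integral equals 25π/4.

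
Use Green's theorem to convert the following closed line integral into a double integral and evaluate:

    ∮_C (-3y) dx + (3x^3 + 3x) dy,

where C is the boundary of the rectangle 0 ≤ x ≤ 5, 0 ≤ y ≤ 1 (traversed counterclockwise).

Green's theorem converts the closed line integral into a double integral over the enclosed region D:

    ∮_C P dx + Q dy = ∬_D (∂Q/∂x - ∂P/∂y) dA.

Here P = -3y, Q = 3x^3 + 3x, so

    ∂Q/∂x = 9x^2 + 3,    ∂P/∂y = -3,
    ∂Q/∂x - ∂P/∂y = 9x^2 + 6.

D is the region 0 ≤ x ≤ 5, 0 ≤ y ≤ 1. Evaluating the double integral:

    ∬_D (9x^2 + 6) dA = ∫_0^{5} ∫_0^{1} (9x^2 + 6) dy dx.

Inner (y from 0 to 1): 9x^2 + 6.
Outer (x from 0 to 5): 405.

Therefore ∮_C P dx + Q dy = 405.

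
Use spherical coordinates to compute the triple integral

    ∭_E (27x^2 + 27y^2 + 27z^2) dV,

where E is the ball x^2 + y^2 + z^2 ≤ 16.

In spherical coordinates, x = ρ sin(φ) cos(θ), y = ρ sin(φ) sin(θ), z = ρ cos(φ), and dV = ρ^2 sin(φ) dρ dφ dθ.

The integrand becomes 27ρ^2, so

    ∭_E (27x^2 + 27y^2 + 27z^2) dV = ∫_{0}^{2π} ∫_{0}^{π} ∫_{0}^{4} (27ρ^2) · ρ^2 sin(φ) dρ dφ dθ.

Inner (ρ): 27648sin(φ)/5.
Middle (φ): 55296/5.
Outer (θ): 110592π/5.

Therefore the triple integral equals 110592π/5.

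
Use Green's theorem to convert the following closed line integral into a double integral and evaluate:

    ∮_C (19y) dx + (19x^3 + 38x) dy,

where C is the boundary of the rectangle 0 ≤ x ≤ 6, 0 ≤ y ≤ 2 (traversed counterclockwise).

Green's theorem converts the closed line integral into a double integral over the enclosed region D:

    ∮_C P dx + Q dy = ∬_D (∂Q/∂x - ∂P/∂y) dA.

Here P = 19y, Q = 19x^3 + 38x, so

    ∂Q/∂x = 57x^2 + 38,    ∂P/∂y = 19,
    ∂Q/∂x - ∂P/∂y = 57x^2 + 19.

D is the region 0 ≤ x ≤ 6, 0 ≤ y ≤ 2. Evaluating the double integral:

    ∬_D (57x^2 + 19) dA = ∫_0^{6} ∫_0^{2} (57x^2 + 19) dy dx.

Inner (y from 0 to 2): 114x^2 + 38.
Outer (x from 0 to 6): 8436.

Therefore ∮_C P dx + Q dy = 8436.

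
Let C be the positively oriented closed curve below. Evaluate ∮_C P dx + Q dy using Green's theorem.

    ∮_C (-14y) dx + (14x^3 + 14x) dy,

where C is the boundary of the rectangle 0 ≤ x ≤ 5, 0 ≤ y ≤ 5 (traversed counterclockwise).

Green's theorem converts the closed line integral into a double integral over the enclosed region D:

    ∮_C P dx + Q dy = ∬_D (∂Q/∂x - ∂P/∂y) dA.

Here P = -14y, Q = 14x^3 + 14x, so

    ∂Q/∂x = 42x^2 + 14,    ∂P/∂y = -14,
    ∂Q/∂x - ∂P/∂y = 42x^2 + 28.

D is the region 0 ≤ x ≤ 5, 0 ≤ y ≤ 5. Evaluating the double integral:

    ∬_D (42x^2 + 28) dA = ∫_0^{5} ∫_0^{5} (42x^2 + 28) dy dx.

Inner (y from 0 to 5): 210x^2 + 140.
Outer (x from 0 to 5): 9450.

Therefore ∮_C P dx + Q dy = 9450.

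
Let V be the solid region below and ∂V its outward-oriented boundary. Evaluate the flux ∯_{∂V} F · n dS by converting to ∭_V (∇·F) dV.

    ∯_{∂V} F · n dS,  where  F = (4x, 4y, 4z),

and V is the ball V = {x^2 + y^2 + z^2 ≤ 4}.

By the divergence theorem,

    ∯_{∂V} F · n dS = ∭_V (∇ · F) dV.

Compute the divergence:
    ∇ · F = ∂F_x/∂x + ∂F_y/∂y + ∂F_z/∂z = 4 + 4 + 4 = 12.

In spherical coordinates, x = ρ sin(φ) cos(θ), y = ρ sin(φ) sin(θ), z = ρ cos(φ), dV = ρ^2 sin(φ) dρ dφ dθ, with 0 ≤ ρ ≤ 2, 0 ≤ φ ≤ π, 0 ≤ θ ≤ 2π.

The integrand, after substitution and multiplying by the volume element, becomes (12) · ρ^2 sin(φ), so

    ∭_V (∇·F) dV = ∫_0^{2π} ∫_0^{π} ∫_0^{2} (12) · ρ^2 sin(φ) dρ dφ dθ.

Inner (ρ from 0 to 2): 32sin(φ).
Middle (φ from 0 to π): 64.
Outer (θ from 0 to 2π): 128π.

Therefore ∯_{∂V} F · n dS = 128π.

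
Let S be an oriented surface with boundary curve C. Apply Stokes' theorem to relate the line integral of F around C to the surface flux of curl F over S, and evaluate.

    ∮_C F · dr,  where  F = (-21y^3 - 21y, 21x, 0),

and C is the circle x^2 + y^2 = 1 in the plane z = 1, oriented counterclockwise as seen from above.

Let S be the flat disk x^2 + y^2 ≤ 1 in the plane z = 1, with upward unit normal n̂ = ẑ. By Stokes' theorem,

    ∮_C F · dr = ∬_S (∇ × F) · n̂ dS = ∬_D (curl F)_z dA,

where D is the disk x^2 + y^2 ≤ 1.

Compute the curl of F = (-21y^3 - 21y, 21x, 0):
    (∇ × F)_x = ∂F_z/∂y - ∂F_y/∂z = 0,
    (∇ × F)_y = ∂F_x/∂z - ∂F_z/∂x = 0,
    (∇ × F)_z = ∂F_y/∂x - ∂F_x/∂y = 63y^2 + 42.

On z = 1, (curl F)_z = 63y^2 + 42.

Convert to polar (x = r cos θ, y = r sin θ, dA = r dr dθ); the integrand becomes 63r^2sin(θ)^2 + 42, so

    ∬_D (curl F)_z dA = ∫_0^{2π} ∫_0^{1} (63r^2sin(θ)^2 + 42) · r dr dθ.

Inner (r from 0 to 1): 63sin(θ)^2/4 + 21.
Outer (θ from 0 to 2π): 231π/4.

Therefore ∮_C F · dr = 231π/4.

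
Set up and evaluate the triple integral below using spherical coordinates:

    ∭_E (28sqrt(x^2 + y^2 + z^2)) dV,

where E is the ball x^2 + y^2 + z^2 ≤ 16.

In spherical coordinates, x = ρ sin(φ) cos(θ), y = ρ sin(φ) sin(θ), z = ρ cos(φ), and dV = ρ^2 sin(φ) dρ dφ dθ.

The integrand becomes 28ρ, so

    ∭_E (28sqrt(x^2 + y^2 + z^2)) dV = ∫_{0}^{2π} ∫_{0}^{π} ∫_{0}^{4} (28ρ) · ρ^2 sin(φ) dρ dφ dθ.

Inner (ρ): 1792sin(φ).
Middle (φ): 3584.
Outer (θ): 7168π.

Therefore the triple integral equals 7168π.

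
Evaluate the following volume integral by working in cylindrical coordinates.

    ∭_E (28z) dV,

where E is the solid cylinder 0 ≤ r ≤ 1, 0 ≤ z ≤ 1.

In cylindrical coordinates, x = r cos(θ), y = r sin(θ), z = z, and dV = r dr dθ dz.

The integrand becomes 28z, so

    ∭_E (28z) dV = ∫_{0}^{2π} ∫_{0}^{1} ∫_{0}^{1} (28z) · r dz dr dθ.

Inner (z): 14r.
Middle (r from 0 to 1): 7.
Outer (θ): 14π.

Therefore the triple integral equals 14π.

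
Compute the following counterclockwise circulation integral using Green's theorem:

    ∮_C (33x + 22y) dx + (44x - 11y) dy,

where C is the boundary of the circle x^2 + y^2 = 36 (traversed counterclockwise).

Green's theorem converts the closed line integral into a double integral over the enclosed region D:

    ∮_C P dx + Q dy = ∬_D (∂Q/∂x - ∂P/∂y) dA.

Here P = 33x + 22y, Q = 44x - 11y, so

    ∂Q/∂x = 44,    ∂P/∂y = 22,
    ∂Q/∂x - ∂P/∂y = 22.

D is the region x^2 + y^2 ≤ 36. Evaluating the double integral:

In polar coordinates (x = r cos θ, y = r sin θ, dA = r dr dθ) the integrand becomes 22, so

    ∬_D (22) dA = ∫_0^{2π} ∫_0^{6} (22) · r dr dθ.

Inner (r from 0 to 6): 396.
Outer (θ from 0 to 2π): 792π.

Therefore ∮_C P dx + Q dy = 792π.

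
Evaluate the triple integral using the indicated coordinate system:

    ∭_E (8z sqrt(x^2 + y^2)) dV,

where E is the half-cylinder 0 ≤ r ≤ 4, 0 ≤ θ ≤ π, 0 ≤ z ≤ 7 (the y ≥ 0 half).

In cylindrical coordinates, x = r cos(θ), y = r sin(θ), z = z, and dV = r dr dθ dz.

The integrand becomes 8r z, so

    ∭_E (8z sqrt(x^2 + y^2)) dV = ∫_{0}^{π} ∫_{0}^{4} ∫_{0}^{7} (8r z) · r dz dr dθ.

Inner (z): 196r^2.
Middle (r from 0 to 4): 12544/3.
Outer (θ): 12544π/3.

Therefore the triple integral equals 12544π/3.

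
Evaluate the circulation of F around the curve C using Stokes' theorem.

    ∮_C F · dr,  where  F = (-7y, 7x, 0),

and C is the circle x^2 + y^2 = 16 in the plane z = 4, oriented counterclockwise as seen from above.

Let S be the flat disk x^2 + y^2 ≤ 16 in the plane z = 4, with upward unit normal n̂ = ẑ. By Stokes' theorem,

    ∮_C F · dr = ∬_S (∇ × F) · n̂ dS = ∬_D (curl F)_z dA,

where D is the disk x^2 + y^2 ≤ 16.

Compute the curl of F = (-7y, 7x, 0):
    (∇ × F)_x = ∂F_z/∂y - ∂F_y/∂z = 0,
    (∇ × F)_y = ∂F_x/∂z - ∂F_z/∂x = 0,
    (∇ × F)_z = ∂F_y/∂x - ∂F_x/∂y = 14.

On z = 4, (curl F)_z = 14.

Convert to polar (x = r cos θ, y = r sin θ, dA = r dr dθ); the integrand becomes 14, so

    ∬_D (curl F)_z dA = ∫_0^{2π} ∫_0^{4} (14) · r dr dθ.

Inner (r from 0 to 4): 112.
Outer (θ from 0 to 2π): 224π.

Therefore ∮_C F · dr = 224π.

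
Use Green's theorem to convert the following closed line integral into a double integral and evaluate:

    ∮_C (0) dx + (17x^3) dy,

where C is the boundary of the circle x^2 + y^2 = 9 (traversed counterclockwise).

Green's theorem converts the closed line integral into a double integral over the enclosed region D:

    ∮_C P dx + Q dy = ∬_D (∂Q/∂x - ∂P/∂y) dA.

Here P = 0, Q = 17x^3, so

    ∂Q/∂x = 51x^2,    ∂P/∂y = 0,
    ∂Q/∂x - ∂P/∂y = 51x^2.

D is the region x^2 + y^2 ≤ 9. Evaluating the double integral:

In polar coordinates (x = r cos θ, y = r sin θ, dA = r dr dθ) the integrand becomes 51r^2cos(θ)^2, so

    ∬_D (51x^2) dA = ∫_0^{2π} ∫_0^{3} (51r^2cos(θ)^2) · r dr dθ.

Inner (r from 0 to 3): 4131cos(θ)^2/4.
Outer (θ from 0 to 2π): 4131π/4.

Therefore ∮_C P dx + Q dy = 4131π/4.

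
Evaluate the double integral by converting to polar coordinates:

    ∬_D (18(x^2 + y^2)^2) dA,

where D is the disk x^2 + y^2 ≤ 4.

The region D is 0 ≤ r ≤ 2, 0 ≤ θ ≤ 2π in polar coordinates, where x = r cos(θ), y = r sin(θ), and dA = r dr dθ.

Under the substitution, the integrand becomes 18r^4, so

    ∬_D (18(x^2 + y^2)^2) dA = ∫_{0}^{2π} ∫_{0}^{2} (18r^4) · r dr dθ.

Inner integral (in r): ∫_{0}^{2} (18r^4) · r dr = 192.

Outer integral (in θ): ∫_{0}^{2π} (192) dθ = 384π.

Therefore ∬_D (18(x^2 + y^2)^2) dA = 384π.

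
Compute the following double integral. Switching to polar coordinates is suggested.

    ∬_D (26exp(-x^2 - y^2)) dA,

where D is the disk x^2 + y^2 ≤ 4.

The region D is 0 ≤ r ≤ 2, 0 ≤ θ ≤ 2π in polar coordinates, where x = r cos(θ), y = r sin(θ), and dA = r dr dθ.

Under the substitution, the integrand becomes 26exp(-r^2), so

    ∬_D (26exp(-x^2 - y^2)) dA = ∫_{0}^{2π} ∫_{0}^{2} (26exp(-r^2)) · r dr dθ.

Inner integral (in r): ∫_{0}^{2} (26exp(-r^2)) · r dr = 13 - 13exp(-4).

Outer integral (in θ): ∫_{0}^{2π} (13 - 13exp(-4)) dθ = -26π exp(-4) + 26π.

Therefore ∬_D (26exp(-x^2 - y^2)) dA = -26π exp(-4) + 26π.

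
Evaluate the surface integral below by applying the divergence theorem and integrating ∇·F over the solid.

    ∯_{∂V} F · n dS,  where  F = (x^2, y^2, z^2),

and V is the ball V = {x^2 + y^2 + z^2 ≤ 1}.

By the divergence theorem,

    ∯_{∂V} F · n dS = ∭_V (∇ · F) dV.

Compute the divergence:
    ∇ · F = ∂F_x/∂x + ∂F_y/∂y + ∂F_z/∂z = 2x + 2y + 2z.

In spherical coordinates, x = ρ sin(φ) cos(θ), y = ρ sin(φ) sin(θ), z = ρ cos(φ), dV = ρ^2 sin(φ) dρ dφ dθ, with 0 ≤ ρ ≤ 1, 0 ≤ φ ≤ π, 0 ≤ θ ≤ 2π.

The integrand, after substitution and multiplying by the volume element, becomes (2ρ (sqrt(2)sin(φ)sin(θ + π/4) + cos(φ))) · ρ^2 sin(φ), so

    ∭_V (∇·F) dV = ∫_0^{2π} ∫_0^{π} ∫_0^{1} (2ρ (sqrt(2)sin(φ)sin(θ + π/4) + cos(φ))) · ρ^2 sin(φ) dρ dφ dθ.

Inner (ρ from 0 to 1): (sqrt(2)sin(φ)sin(θ + π/4) + cos(φ))sin(φ)/2.
Middle (φ from 0 to π): sqrt(2)π sin(θ + π/4)/4.
Outer (θ from 0 to 2π): 0.

Therefore ∯_{∂V} F · n dS = 0.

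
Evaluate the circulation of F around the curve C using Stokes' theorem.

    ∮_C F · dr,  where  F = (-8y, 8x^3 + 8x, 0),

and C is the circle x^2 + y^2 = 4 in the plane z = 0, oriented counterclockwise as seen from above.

Let S be the flat disk x^2 + y^2 ≤ 4 in the plane z = 0, with upward unit normal n̂ = ẑ. By Stokes' theorem,

    ∮_C F · dr = ∬_S (∇ × F) · n̂ dS = ∬_D (curl F)_z dA,

where D is the disk x^2 + y^2 ≤ 4.

Compute the curl of F = (-8y, 8x^3 + 8x, 0):
    (∇ × F)_x = ∂F_z/∂y - ∂F_y/∂z = 0,
    (∇ × F)_y = ∂F_x/∂z - ∂F_z/∂x = 0,
    (∇ × F)_z = ∂F_y/∂x - ∂F_x/∂y = 24x^2 + 16.

On z = 0, (curl F)_z = 24x^2 + 16.

Convert to polar (x = r cos θ, y = r sin θ, dA = r dr dθ); the integrand becomes 24r^2cos(θ)^2 + 16, so

    ∬_D (curl F)_z dA = ∫_0^{2π} ∫_0^{2} (24r^2cos(θ)^2 + 16) · r dr dθ.

Inner (r from 0 to 2): 96cos(θ)^2 + 32.
Outer (θ from 0 to 2π): 160π.

Therefore ∮_C F · dr = 160π.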